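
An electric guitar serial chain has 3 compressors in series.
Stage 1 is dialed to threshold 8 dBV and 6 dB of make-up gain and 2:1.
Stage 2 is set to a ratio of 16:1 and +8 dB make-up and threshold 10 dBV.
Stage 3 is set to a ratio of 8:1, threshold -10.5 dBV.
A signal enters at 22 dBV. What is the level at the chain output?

-6.851562 dBV

Stage 1: 14 dB above 8 dBV, reduced 2:1 to 7 dB above → 15 dBV; +6 dB make-up → 21 dBV.
Stage 2: 11 dB above 10 dBV, reduced 16:1 to 0.6875 dB above → 10.6875 dBV; +8 dB make-up → 18.6875 dBV.
Stage 3: overshoot 29.1875 dB → 29.1875/8 = 3.648438 dB → -6.851562 dBV.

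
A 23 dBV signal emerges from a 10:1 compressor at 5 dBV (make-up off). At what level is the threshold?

3 dBV

Gain reduction = 23 − 5 = 18 dB; output overshoot = GR / (R − 1) = 18 / 9 = 2 dB.
Threshold = output − output overshoot = 5 − 2 = 3 dBV.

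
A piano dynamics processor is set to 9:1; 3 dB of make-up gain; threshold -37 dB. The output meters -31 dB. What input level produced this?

-10 dB

Stripping the +3 dB make-up gives -34 dB at the gain stage.
That's 3 dB above the -37 dB threshold.
Undo the ratio: input overshoot = 3 × 9 = 27 dB, giving input = -10 dB.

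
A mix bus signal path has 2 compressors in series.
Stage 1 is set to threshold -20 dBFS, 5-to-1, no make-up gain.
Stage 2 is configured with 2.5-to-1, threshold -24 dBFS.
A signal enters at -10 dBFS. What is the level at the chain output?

Stage 1: 10 dB above -20 dBFS, reduced 5:1 to 2 dB above → -18 dBFS.
Stage 2: overshoot 6 dB → 6/2.5 = 2.4 dB → -21.6 dBFS.

-21.6 dBFS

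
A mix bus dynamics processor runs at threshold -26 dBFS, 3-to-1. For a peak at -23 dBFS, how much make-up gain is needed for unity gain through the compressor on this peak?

Overshoot 3 dB → 3/3 = 1 dB after compression, so the compressed level is -26 + 1 = -25 dBFS.
Make-up = target − compressed = -23 − (-25) = 2 dB.

2 dB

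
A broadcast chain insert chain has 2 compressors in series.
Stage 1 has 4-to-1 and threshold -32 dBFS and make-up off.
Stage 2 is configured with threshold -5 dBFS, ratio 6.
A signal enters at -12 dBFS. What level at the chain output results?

Stage 1: -12 dBFS is 20 dB over -32 dBFS; at 4:1 that becomes 5 dB over, giving -27 dBFS.
Stage 2: -27 dBFS ≤ -5 dBFS, so stage 2 doesn't engage; output -27 dBFS.

-27 dBFS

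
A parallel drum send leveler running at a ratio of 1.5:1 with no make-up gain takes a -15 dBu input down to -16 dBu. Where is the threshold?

Gain reduction = -15 − (-16) = 1 dB; output overshoot = GR / (R − 1) = 1 / 0.5 = 2 dB.
Threshold = output − output overshoot = -16 − 2 = -18 dBu.

-18 dBu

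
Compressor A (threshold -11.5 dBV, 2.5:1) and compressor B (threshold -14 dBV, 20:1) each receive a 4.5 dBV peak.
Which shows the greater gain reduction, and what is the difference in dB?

B, by 7.975 dB

A: 16 dB over, compressed to 6.4 dB over, so 9.6 dB of GR.
B: 18.5 dB over, compressed to 0.925 dB over, so 17.575 dB of GR.
B applies 7.975 dB more gain reduction.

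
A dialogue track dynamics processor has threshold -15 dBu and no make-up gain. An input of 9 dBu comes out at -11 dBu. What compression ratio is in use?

Input overshoot = 9 − (-15) = 24 dB; output overshoot = -11 − (-15) = 4 dB.
Ratio = 24 / 4 = 6.

6:1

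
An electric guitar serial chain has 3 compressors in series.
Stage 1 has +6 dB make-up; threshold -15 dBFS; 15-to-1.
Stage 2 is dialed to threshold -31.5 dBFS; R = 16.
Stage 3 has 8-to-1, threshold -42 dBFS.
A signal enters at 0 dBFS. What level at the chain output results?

Stage 1: 15 dB above -15 dBFS, reduced 15:1 to 1 dB above → -14 dBFS; +6 dB make-up → -8 dBFS.
Stage 2: overshoot 23.5 dB → 23.5/16 = 1.46875 dB → -30.03125 dBFS.
Stage 3: 11.96875 dB above -42 dBFS, reduced 8:1 to 1.496094 dB above → -40.503906 dBFS.

-40.503906 dBFS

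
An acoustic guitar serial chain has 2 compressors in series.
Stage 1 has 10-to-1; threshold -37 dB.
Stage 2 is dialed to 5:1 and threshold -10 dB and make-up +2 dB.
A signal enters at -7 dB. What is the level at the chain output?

Stage 1: overshoot 30 dB → 30/10 = 3 dB → -34 dB.
Stage 2: -34 dB ≤ -10 dB, so stage 2 doesn't engage; make-up brings it to -32 dB.

-32 dB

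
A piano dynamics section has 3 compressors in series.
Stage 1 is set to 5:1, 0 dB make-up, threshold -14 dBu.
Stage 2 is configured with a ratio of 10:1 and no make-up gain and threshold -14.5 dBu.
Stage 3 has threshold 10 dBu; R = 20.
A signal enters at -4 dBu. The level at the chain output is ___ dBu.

-14.25 dBu

Stage 1: overshoot 10 dB → 10/5 = 2 dB → -12 dBu.
Stage 2: 2.5 dB above -14.5 dBu, reduced 10:1 to 0.25 dB above → -14.25 dBu.
Stage 3: below threshold (-14.25 ≤ 10); passes unchanged; output -14.25 dBu.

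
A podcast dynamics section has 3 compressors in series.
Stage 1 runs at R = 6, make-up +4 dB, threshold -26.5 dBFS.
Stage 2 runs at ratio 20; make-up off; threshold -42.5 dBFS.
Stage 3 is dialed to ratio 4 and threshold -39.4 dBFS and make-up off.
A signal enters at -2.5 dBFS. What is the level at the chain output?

-41.3 dBFS

Stage 1: overshoot 24 dB → 24/6 = 4 dB → -22.5 dBFS; +4 dB make-up → -18.5 dBFS.
Stage 2: -18.5 dBFS is 24 dB over -42.5 dBFS; at 20:1 that becomes 1.2 dB over, giving -41.3 dBFS.
Stage 3: -41.3 dBFS ≤ -39.4 dBFS, so stage 3 doesn't engage; output -41.3 dBFS.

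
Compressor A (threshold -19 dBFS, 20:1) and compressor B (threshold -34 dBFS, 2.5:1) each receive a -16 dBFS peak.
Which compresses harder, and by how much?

B, by 7.95 dB

A: overshoot 3 dB → output overshoot 0.15 dB → GR 2.85 dB.
B: overshoot 18 dB → output overshoot 7.2 dB → GR 10.8 dB.
B applies 7.95 dB more gain reduction.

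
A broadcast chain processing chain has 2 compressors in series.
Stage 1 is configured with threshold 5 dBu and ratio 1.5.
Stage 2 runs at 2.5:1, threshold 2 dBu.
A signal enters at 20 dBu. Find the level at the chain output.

7.2 dBu

Stage 1: overshoot 15 dB → 15/1.5 = 10 dB → 15 dBu.
Stage 2: 13 dB above 2 dBu, reduced 2.5:1 to 5.2 dB above → 7.2 dBu.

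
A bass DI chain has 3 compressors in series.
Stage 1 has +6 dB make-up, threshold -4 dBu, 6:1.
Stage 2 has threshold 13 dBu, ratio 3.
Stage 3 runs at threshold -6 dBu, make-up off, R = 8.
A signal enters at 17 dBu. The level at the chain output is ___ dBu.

-4.5625 dBu

Stage 1: 21 dB above -4 dBu, reduced 6:1 to 3.5 dB above → -0.5 dBu; +6 dB make-up → 5.5 dBu.
Stage 2: below threshold (5.5 ≤ 13); passes unchanged; output 5.5 dBu.
Stage 3: overshoot 11.5 dB → 11.5/8 = 1.4375 dB → -4.5625 dBu.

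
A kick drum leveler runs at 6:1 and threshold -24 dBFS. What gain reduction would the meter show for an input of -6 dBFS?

The signal is 18 dB above threshold.
After 6:1 compression the overshoot becomes 18/6 = 3 dB.
GR = overshoot in − overshoot out = 18 − 3 = 15 dB.

15 dB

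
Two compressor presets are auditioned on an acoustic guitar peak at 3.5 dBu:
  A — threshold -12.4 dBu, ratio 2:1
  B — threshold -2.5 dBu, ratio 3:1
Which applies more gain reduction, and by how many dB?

A, by 3.95 dB

A: GR = 15.9 − 15.9/2 = 7.95 dB.
B: GR = 6 − 6/3 = 4 dB.
A reduces 3.95 dB more.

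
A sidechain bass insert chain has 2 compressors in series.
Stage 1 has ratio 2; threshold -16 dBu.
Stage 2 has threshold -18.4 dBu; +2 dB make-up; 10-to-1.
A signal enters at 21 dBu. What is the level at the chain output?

-14.31 dBu

Stage 1: 21 dBu is 37 dB over -16 dBu; at 2:1 that becomes 18.5 dB over, giving 2.5 dBu.
Stage 2: overshoot 20.9 dB → 20.9/10 = 2.09 dB → -16.31 dBu; +2 dB make-up → -14.31 dBu.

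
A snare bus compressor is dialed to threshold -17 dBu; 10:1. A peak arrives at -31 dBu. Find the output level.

-31 dBu is 14 dB below the -17 dBu threshold, so no gain reduction is applied.
Output = input = -31 dBu.

-31 dBu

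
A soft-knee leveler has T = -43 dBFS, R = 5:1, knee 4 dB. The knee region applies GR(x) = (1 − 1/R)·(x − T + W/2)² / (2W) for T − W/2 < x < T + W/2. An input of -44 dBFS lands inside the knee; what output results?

x − T + W/2 = -44 − (-43) + 2 = 1.
GR = (1 − 1/5) × 1² / 8 = 0.8 × 1 / 8 = 0.1 dB.
Output = -44 − 0.1 = -44.1 dBFS.

-44.1 dBFS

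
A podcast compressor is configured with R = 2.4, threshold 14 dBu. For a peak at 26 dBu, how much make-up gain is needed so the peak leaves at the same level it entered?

7 dB

Without make-up, output = threshold + overshoot/2.4 = 14 + 5 = 19 dBu.
Gap to target: 7 dB.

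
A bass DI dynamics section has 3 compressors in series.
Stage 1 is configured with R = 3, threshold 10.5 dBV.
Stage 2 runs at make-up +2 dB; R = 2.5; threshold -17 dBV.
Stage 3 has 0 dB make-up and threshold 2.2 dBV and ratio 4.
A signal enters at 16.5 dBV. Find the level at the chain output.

-3.2 dBV

Stage 1: overshoot 6 dB → 6/3 = 2 dB → 12.5 dBV.
Stage 2: 12.5 dBV is 29.5 dB over -17 dBV; at 2.5:1 that becomes 11.8 dB over, giving -5.2 dBV; +2 dB make-up → -3.2 dBV.
Stage 3: -3.2 dBV ≤ 2.2 dBV, so stage 3 doesn't engage; output -3.2 dBV.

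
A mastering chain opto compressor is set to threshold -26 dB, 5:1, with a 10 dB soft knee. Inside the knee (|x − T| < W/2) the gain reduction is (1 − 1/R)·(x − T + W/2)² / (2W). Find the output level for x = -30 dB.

-30.04 dB

x − T + W/2 = -30 − (-26) + 5 = 1.
GR = (1 − 1/5) × 1² / 20 = 0.8 × 1 / 20 = 0.04 dB.
Output = -30 − 0.04 = -30.04 dB.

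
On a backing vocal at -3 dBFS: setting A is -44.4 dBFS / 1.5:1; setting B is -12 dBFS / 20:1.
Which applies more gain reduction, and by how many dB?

A: 41.4 dB over, compressed to 27.6 dB over, so 13.8 dB of GR.
B: 9 dB over, compressed to 0.45 dB over, so 8.55 dB of GR.
A reduces 5.25 dB more.

A, by 5.25 dB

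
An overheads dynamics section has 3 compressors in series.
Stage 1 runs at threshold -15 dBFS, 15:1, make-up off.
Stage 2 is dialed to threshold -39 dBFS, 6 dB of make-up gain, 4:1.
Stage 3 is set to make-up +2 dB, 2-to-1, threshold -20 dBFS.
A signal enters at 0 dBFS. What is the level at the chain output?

-24.75 dBFS

Stage 1: 0 dBFS is 15 dB over -15 dBFS; at 15:1 that becomes 1 dB over, giving -14 dBFS.
Stage 2: -14 dBFS is 25 dB over -39 dBFS; at 4:1 that becomes 6.25 dB over, giving -32.75 dBFS; +6 dB make-up → -26.75 dBFS.
Stage 3: below threshold (-26.75 ≤ -20); passes unchanged; make-up brings it to -24.75 dBFS.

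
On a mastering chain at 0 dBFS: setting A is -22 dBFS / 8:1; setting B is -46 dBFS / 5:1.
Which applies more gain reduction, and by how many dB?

B, by 17.55 dB

A: overshoot 22 dB → output overshoot 2.75 dB → GR 19.25 dB.
B: overshoot 46 dB → output overshoot 9.2 dB → GR 36.8 dB.
Difference: 17.55 dB in favour of B.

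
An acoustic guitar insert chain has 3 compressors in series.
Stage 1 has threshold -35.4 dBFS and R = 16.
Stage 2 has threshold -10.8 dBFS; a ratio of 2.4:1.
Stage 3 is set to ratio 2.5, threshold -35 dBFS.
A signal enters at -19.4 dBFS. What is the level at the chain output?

Stage 1: -19.4 dBFS is 16 dB over -35.4 dBFS; at 16:1 that becomes 1 dB over, giving -34.4 dBFS.
Stage 2: below threshold (-34.4 ≤ -10.8); passes unchanged; output -34.4 dBFS.
Stage 3: 0.6 dB above -35 dBFS, reduced 2.5:1 to 0.24 dB above → -34.76 dBFS.

-34.76 dBFS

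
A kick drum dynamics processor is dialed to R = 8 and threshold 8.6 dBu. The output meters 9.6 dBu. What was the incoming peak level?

16.6 dBu

The compressed level sits 9.6 − 8.6 = 1 dB over threshold.
Before 8:1 compression the overshoot was 1 × 8 = 8 dB, so input = 8.6 + 8 = 16.6 dBu.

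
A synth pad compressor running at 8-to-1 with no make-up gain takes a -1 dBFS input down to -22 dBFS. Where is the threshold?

-25 dBFS

Gain reduction = -1 − (-22) = 21 dB; output overshoot = GR / (R − 1) = 21 / 7 = 3 dB.
Threshold = output − output overshoot = -22 − 3 = -25 dBFS.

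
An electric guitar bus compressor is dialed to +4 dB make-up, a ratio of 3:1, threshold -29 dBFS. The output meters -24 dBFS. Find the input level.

-26 dBFS

Remove make-up: -24 − 4 = -28 dBFS.
That's 1 dB above the -29 dBFS threshold.
Before 3:1 compression the overshoot was 1 × 3 = 3 dB, so input = -29 + 3 = -26 dBFS.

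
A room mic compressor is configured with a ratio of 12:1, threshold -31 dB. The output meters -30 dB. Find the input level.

-19 dB

That's 1 dB above the -31 dB threshold.
Before 12:1 compression the overshoot was 1 × 12 = 12 dB, so input = -31 + 12 = -19 dB.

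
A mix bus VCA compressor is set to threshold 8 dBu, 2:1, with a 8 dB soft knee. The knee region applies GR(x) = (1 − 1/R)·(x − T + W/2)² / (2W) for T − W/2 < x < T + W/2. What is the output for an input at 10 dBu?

x − T + W/2 = 10 − 8 + 4 = 6.
GR = (1 − 1/2) × 6² / 16 = 0.5 × 36 / 16 = 1.125 dB.
Output = 10 − 1.125 = 8.875 dBu.

8.875 dBu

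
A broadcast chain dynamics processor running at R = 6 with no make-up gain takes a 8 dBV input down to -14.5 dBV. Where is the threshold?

-19 dBV

Input is 27 dB above T (since output overshoot × R = input overshoot: (-14.5 − T)·6 = 8 − T gives T = -19 dBV).
Check: -19 + (8 − (-19))/6 = -19 + 4.5 = -14.5 dBV. ✓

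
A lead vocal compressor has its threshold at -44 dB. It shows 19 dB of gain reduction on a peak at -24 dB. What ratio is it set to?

20:1

Input overshoot = -24 − (-44) = 20 dB.
Output overshoot = 20 − 19 = 1 dB.
Ratio = input overshoot / output overshoot = 20 / 1 = 20.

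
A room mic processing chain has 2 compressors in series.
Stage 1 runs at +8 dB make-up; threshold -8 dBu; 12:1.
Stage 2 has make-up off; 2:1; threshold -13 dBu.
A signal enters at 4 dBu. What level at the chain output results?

-6 dBu

Stage 1: 4 dBu is 12 dB over -8 dBu; at 12:1 that becomes 1 dB over, giving -7 dBu; +8 dB make-up → 1 dBu.
Stage 2: 1 dBu is 14 dB over -13 dBu; at 2:1 that becomes 7 dB over, giving -6 dBu.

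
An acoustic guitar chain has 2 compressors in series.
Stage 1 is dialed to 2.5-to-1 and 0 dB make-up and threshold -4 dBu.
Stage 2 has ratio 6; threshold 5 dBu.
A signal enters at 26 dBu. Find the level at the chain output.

5.5 dBu

Stage 1: overshoot 30 dB → 30/2.5 = 12 dB → 8 dBu.
Stage 2: overshoot 3 dB → 3/6 = 0.5 dB → 5.5 dBu.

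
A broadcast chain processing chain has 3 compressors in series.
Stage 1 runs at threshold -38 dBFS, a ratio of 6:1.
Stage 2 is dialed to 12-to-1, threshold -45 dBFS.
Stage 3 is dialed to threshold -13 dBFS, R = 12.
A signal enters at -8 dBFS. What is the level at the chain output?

Stage 1: overshoot 30 dB → 30/6 = 5 dB → -33 dBFS.
Stage 2: -33 dBFS is 12 dB over -45 dBFS; at 12:1 that becomes 1 dB over, giving -44 dBFS.
Stage 3: -44 dBFS is at or below the -13 dBFS threshold — no compression; output -44 dBFS.

-44 dBFS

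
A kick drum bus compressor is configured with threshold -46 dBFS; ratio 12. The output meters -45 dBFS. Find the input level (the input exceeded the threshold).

The compressed level sits -45 − (-46) = 1 dB over threshold.
Before 12:1 compression the overshoot was 1 × 12 = 12 dB, so input = -46 + 12 = -34 dBFS.

-34 dBFS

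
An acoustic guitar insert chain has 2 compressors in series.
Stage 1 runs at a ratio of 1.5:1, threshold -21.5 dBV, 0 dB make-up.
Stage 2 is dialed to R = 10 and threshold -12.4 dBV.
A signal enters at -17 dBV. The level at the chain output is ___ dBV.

-18.5 dBV

Stage 1: -17 dBV is 4.5 dB over -21.5 dBV; at 1.5:1 that becomes 3 dB over, giving -18.5 dBV.
Stage 2: -18.5 dBV ≤ -12.4 dBV, so stage 2 doesn't engage; output -18.5 dBV.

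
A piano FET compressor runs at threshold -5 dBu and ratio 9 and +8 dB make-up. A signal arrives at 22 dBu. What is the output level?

22 dBu sits 27 dB over threshold.
The 27 dB excess becomes 3 dB after 9:1 reduction.
That puts the output at -2 dBu; make-up adds 8 dB, giving 6 dBu.

6 dBu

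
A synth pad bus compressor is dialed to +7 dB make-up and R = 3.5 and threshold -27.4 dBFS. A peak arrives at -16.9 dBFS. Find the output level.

-17.4 dBFS

The input is 10.5 dB above the -27.4 dBFS threshold.
The 10.5 dB excess becomes 3 dB after 3.5:1 reduction.
Output = -27.4 + 3 = -24.4 dBFS; make-up adds 7 dB, giving -17.4 dBFS.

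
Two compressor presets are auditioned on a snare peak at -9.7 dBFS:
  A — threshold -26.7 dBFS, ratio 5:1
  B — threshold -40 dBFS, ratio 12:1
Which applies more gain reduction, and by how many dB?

B, by 14.175 dB

A: GR = 17 − 17/5 = 13.6 dB.
B: GR = 30.3 − 30.3/12 = 27.775 dB.
Difference: 14.175 dB in favour of B.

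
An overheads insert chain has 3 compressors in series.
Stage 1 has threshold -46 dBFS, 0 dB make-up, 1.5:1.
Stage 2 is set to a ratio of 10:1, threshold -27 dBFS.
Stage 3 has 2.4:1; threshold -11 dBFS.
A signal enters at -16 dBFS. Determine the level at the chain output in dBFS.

Stage 1: -16 dBFS is 30 dB over -46 dBFS; at 1.5:1 that becomes 20 dB over, giving -26 dBFS.
Stage 2: overshoot 1 dB → 1/10 = 0.1 dB → -26.9 dBFS.
Stage 3: -26.9 dBFS is at or below the -11 dBFS threshold — no compression; output -26.9 dBFS.

-26.9 dBFS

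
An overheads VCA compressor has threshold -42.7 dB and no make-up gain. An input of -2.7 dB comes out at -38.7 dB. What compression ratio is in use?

Input overshoot = -2.7 − (-42.7) = 40 dB; output overshoot = -38.7 − (-42.7) = 4 dB.
Ratio = 40 / 4 = 10.

10:1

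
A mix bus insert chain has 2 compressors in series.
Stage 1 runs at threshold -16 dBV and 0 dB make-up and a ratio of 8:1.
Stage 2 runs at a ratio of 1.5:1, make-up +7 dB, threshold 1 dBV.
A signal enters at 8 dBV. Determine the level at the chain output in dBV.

Stage 1: overshoot 24 dB → 24/8 = 3 dB → -13 dBV.
Stage 2: -13 dBV ≤ 1 dBV, so stage 2 doesn't engage; make-up brings it to -6 dBV.

-6 dBV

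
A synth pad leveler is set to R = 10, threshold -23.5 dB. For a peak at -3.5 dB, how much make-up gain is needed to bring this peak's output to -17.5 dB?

Without make-up, output = threshold + overshoot/10 = -23.5 + 2 = -21.5 dB.
Gap to target: 4 dB.

4 dB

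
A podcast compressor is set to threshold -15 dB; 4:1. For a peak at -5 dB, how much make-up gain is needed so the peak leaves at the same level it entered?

The peak compresses to -15 + 10/4 = -12.5 dB.
To reach -5 dB requires -5 − (-12.5) = 7.5 dB of make-up.

7.5 dB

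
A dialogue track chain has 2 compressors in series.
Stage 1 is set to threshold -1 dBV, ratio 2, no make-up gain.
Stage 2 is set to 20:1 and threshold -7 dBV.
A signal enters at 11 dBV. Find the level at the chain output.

-6.4 dBV

Stage 1: overshoot 12 dB → 12/2 = 6 dB → 5 dBV.
Stage 2: 5 dBV is 12 dB over -7 dBV; at 20:1 that becomes 0.6 dB over, giving -6.4 dBV.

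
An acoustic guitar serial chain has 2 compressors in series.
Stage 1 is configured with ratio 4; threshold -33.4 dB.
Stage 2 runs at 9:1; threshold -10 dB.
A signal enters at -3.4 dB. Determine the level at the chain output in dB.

Stage 1: 30 dB above -33.4 dB, reduced 4:1 to 7.5 dB above → -25.9 dB.
Stage 2: -25.9 dB ≤ -10 dB, so stage 2 doesn't engage; output -25.9 dB.

-25.9 dB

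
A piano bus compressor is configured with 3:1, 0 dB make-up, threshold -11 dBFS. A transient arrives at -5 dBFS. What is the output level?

-9 dBFS

The input is 6 dB above the -11 dBFS threshold.
3:1 compression reduces that to 6/3 = 2 dB over.
Output = -11 + 2 = -9 dBFS.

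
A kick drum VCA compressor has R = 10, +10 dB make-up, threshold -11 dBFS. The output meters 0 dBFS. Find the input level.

-1 dBFS

Before make-up, the level was 0 − 10 = -10 dBFS.
The compressed level sits -10 − (-11) = 1 dB over threshold.
Input overshoot = R × output overshoot = 10 dB → input = -11 + 10 = -1 dBFS.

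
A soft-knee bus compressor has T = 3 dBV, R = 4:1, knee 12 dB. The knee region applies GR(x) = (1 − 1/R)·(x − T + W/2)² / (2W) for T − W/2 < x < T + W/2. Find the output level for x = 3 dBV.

x − T + W/2 = 3 − 3 + 6 = 6.
GR = (1 − 1/4) × 6² / 24 = 0.75 × 36 / 24 = 1.125 dB.
Output = 3 − 1.125 = 1.875 dBV.

1.875 dBV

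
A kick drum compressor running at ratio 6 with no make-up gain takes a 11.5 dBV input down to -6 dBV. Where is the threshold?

-9.5 dBV

Input is 21 dB above T (since output overshoot × R = input overshoot: (-6 − T)·6 = 11.5 − T gives T = -9.5 dBV).
Check: -9.5 + (11.5 − (-9.5))/6 = -9.5 + 3.5 = -6 dBV. ✓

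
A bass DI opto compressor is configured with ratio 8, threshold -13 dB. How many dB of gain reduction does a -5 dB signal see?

Overshoot = -5 − (-13) = 8 dB.
A 8:1 ratio leaves 1 dB of that excess.
Gain reduction = 8 − 1 = 7 dB.

7 dB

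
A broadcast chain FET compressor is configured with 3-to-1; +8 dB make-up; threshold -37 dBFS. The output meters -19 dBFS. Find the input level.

Remove make-up: -19 − 8 = -27 dBFS.
That's 10 dB above the -37 dBFS threshold.
Undo the ratio: input overshoot = 10 × 3 = 30 dB, giving input = -7 dBFS.

-7 dBFS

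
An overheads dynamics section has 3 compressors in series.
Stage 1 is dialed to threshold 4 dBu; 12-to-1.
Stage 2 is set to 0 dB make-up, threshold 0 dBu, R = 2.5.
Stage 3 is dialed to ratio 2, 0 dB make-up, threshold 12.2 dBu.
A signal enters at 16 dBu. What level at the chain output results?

2 dBu

Stage 1: 16 dBu is 12 dB over 4 dBu; at 12:1 that becomes 1 dB over, giving 5 dBu.
Stage 2: 5 dB above 0 dBu, reduced 2.5:1 to 2 dB above → 2 dBu.
Stage 3: 2 dBu is at or below the 12.2 dBu threshold — no compression; output 2 dBu.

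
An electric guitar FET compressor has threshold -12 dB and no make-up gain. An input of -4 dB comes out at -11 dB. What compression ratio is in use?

Input overshoot = -4 − (-12) = 8 dB; output overshoot = -11 − (-12) = 1 dB.
Ratio = 8 / 1 = 8.

8:1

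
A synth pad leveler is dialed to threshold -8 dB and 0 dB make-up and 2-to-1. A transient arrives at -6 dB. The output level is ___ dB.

The input is 2 dB above the -8 dB threshold.
At 2:1 the overshoot is divided by 2, leaving 1 dB above threshold.
That puts the output at -7 dB.

-7 dB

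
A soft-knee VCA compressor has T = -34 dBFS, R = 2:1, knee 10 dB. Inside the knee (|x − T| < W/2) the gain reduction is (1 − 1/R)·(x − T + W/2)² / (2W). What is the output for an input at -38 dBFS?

-38.025 dBFS

x − T + W/2 = -38 − (-34) + 5 = 1.
GR = (1 − 1/2) × 1² / 20 = 0.5 × 1 / 20 = 0.025 dB.
Output = -38 − 0.025 = -38.025 dBFS.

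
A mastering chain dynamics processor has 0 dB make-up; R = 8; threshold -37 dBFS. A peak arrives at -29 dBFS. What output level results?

-29 dBFS sits 8 dB over threshold.
The 8 dB excess becomes 1 dB after 8:1 reduction.
Output = -37 + 1 = -36 dBFS.

-36 dBFS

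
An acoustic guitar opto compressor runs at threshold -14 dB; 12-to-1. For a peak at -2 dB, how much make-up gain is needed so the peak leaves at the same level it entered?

Overshoot 12 dB → 12/12 = 1 dB after compression, so the compressed level is -14 + 1 = -13 dB.
Make-up = target − compressed = -2 − (-13) = 11 dB.

11 dB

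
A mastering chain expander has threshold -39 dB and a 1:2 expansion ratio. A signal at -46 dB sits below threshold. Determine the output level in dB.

-53 dB

The input is 7 dB below the -39 dB threshold.
A 1:2 expander multiplies undershoot by 2: 7 × 2 = 14 dB below threshold.
Output = -39 − 14 = -53 dB.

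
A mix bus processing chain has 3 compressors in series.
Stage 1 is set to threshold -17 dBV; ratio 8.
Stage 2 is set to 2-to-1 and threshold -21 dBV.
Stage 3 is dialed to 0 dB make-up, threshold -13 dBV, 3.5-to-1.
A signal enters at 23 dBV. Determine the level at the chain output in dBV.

Stage 1: 40 dB above -17 dBV, reduced 8:1 to 5 dB above → -12 dBV.
Stage 2: overshoot 9 dB → 9/2 = 4.5 dB → -16.5 dBV.
Stage 3: below threshold (-16.5 ≤ -13); passes unchanged; output -16.5 dBV.

-16.5 dBV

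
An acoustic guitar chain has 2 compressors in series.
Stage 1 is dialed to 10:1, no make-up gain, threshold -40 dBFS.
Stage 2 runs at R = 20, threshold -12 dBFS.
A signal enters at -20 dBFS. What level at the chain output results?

-38 dBFS

Stage 1: -20 dBFS is 20 dB over -40 dBFS; at 10:1 that becomes 2 dB over, giving -38 dBFS.
Stage 2: -38 dBFS ≤ -12 dBFS, so stage 2 doesn't engage; output -38 dBFS.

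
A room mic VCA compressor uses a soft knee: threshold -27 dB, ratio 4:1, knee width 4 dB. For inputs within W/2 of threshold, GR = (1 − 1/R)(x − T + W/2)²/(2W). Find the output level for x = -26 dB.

-26.84375 dB

x − T + W/2 = -26 − (-27) + 2 = 3.
GR = (1 − 1/4) × 3² / 8 = 0.75 × 9 / 8 = 0.84375 dB.
Output = -26 − 0.84375 = -26.84375 dB.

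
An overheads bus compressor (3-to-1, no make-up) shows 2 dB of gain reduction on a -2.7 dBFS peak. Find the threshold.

Let T be the threshold. Output overshoot = (input overshoot)/R, so -4.7 − T = (-2.7 − T)/3.
3·(-4.7 − T) = -2.7 − T → 2·T = -14.1 − (-2.7) = -11.4.
T = -11.4/2 = -5.7 dBFS.

-5.7 dBFS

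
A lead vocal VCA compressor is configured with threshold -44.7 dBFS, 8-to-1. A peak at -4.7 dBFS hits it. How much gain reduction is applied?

35 dB

The signal is 40 dB above threshold.
After 8:1 compression the overshoot becomes 40/8 = 5 dB.
GR = overshoot in − overshoot out = 40 − 5 = 35 dB.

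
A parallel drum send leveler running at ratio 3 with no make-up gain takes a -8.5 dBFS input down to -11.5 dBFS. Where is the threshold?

Input is 4.5 dB above T (since output overshoot × R = input overshoot: (-11.5 − T)·3 = -8.5 − T gives T = -13 dBFS).
Check: -13 + (-8.5 − (-13))/3 = -13 + 1.5 = -11.5 dBFS. ✓

-13 dBFS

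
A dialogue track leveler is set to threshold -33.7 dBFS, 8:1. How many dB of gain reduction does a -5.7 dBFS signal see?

Overshoot = -5.7 − (-33.7) = 28 dB.
A 8:1 ratio leaves 3.5 dB of that excess.
So the signal is attenuated by 28 − 3.5 = 24.5 dB.

24.5 dB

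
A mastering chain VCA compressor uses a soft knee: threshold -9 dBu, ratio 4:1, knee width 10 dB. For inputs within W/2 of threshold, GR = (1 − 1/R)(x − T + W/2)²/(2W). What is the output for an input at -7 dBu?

x − T + W/2 = -7 − (-9) + 5 = 7.
GR = (1 − 1/4) × 7² / 20 = 0.75 × 49 / 20 = 1.8375 dB.
Output = -7 − 1.8375 = -8.8375 dBu.

-8.8375 dBu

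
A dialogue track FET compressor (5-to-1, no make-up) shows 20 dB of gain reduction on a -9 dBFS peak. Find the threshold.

-34 dBFS

Let T be the threshold. Output overshoot = (input overshoot)/R, so -29 − T = (-9 − T)/5.
5·(-29 − T) = -9 − T → 4·T = -145 − (-9) = -136.
T = -136/4 = -34 dBFS.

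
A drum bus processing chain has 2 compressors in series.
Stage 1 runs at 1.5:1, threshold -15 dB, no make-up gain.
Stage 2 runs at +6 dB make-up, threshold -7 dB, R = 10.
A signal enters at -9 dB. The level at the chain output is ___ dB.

Stage 1: 6 dB above -15 dB, reduced 1.5:1 to 4 dB above → -11 dB.
Stage 2: below threshold (-11 ≤ -7); passes unchanged; make-up brings it to -5 dB.

-5 dB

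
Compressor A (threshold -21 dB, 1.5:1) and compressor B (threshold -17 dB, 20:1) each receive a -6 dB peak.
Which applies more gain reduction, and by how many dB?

A: overshoot 15 dB → output overshoot 10 dB → GR 5 dB.
B: overshoot 11 dB → output overshoot 0.55 dB → GR 10.45 dB.
Difference: 5.45 dB in favour of B.

B, by 5.45 dB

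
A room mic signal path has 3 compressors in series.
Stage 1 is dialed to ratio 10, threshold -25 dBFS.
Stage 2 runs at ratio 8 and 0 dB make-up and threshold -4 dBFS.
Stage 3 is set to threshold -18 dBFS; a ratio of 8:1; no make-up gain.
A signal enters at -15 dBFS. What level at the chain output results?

Stage 1: overshoot 10 dB → 10/10 = 1 dB → -24 dBFS.
Stage 2: -24 dBFS is at or below the -4 dBFS threshold — no compression; output -24 dBFS.
Stage 3: -24 dBFS ≤ -18 dBFS, so stage 3 doesn't engage; output -24 dBFS.

-24 dBFS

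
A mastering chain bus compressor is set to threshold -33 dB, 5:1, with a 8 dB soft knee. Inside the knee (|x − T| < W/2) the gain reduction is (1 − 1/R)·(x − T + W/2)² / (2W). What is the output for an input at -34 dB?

-34.45 dB

x − T + W/2 = -34 − (-33) + 4 = 3.
GR = (1 − 1/5) × 3² / 16 = 0.8 × 9 / 16 = 0.45 dB.
Output = -34 − 0.45 = -34.45 dB.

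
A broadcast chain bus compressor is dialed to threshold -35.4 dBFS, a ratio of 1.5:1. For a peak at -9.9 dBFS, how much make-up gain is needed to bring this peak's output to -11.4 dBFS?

7 dB

The peak compresses to -35.4 + 25.5/1.5 = -18.4 dBFS.
To reach -11.4 dBFS requires -11.4 − (-18.4) = 7 dB of make-up.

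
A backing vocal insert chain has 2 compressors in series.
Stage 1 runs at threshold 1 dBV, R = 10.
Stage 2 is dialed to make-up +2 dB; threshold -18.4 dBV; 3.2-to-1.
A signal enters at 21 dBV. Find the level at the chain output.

-9.7125 dBV

Stage 1: overshoot 20 dB → 20/10 = 2 dB → 3 dBV.
Stage 2: 3 dBV is 21.4 dB over -18.4 dBV; at 3.2:1 that becomes 6.6875 dB over, giving -11.7125 dBV; +2 dB make-up → -9.7125 dBV.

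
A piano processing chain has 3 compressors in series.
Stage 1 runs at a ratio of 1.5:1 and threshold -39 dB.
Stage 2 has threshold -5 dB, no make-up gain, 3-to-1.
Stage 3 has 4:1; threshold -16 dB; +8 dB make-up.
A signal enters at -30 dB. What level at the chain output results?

Stage 1: overshoot 9 dB → 9/1.5 = 6 dB → -33 dB.
Stage 2: -33 dB ≤ -5 dB, so stage 2 doesn't engage; output -33 dB.
Stage 3: -33 dB ≤ -16 dB, so stage 3 doesn't engage; make-up brings it to -25 dB.

-25 dB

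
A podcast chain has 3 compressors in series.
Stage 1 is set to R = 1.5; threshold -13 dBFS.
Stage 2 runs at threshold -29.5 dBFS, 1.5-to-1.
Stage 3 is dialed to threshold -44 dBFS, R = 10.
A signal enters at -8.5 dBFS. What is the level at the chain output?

-41.25 dBFS

Stage 1: -8.5 dBFS is 4.5 dB over -13 dBFS; at 1.5:1 that becomes 3 dB over, giving -10 dBFS.
Stage 2: 19.5 dB above -29.5 dBFS, reduced 1.5:1 to 13 dB above → -16.5 dBFS.
Stage 3: 27.5 dB above -44 dBFS, reduced 10:1 to 2.75 dB above → -41.25 dBFS.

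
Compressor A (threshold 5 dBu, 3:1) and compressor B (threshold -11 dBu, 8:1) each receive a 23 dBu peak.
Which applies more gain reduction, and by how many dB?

A: GR = 18 − 18/3 = 12 dB.
B: GR = 34 − 34/8 = 29.75 dB.
B reduces 17.75 dB more.

B, by 17.75 dB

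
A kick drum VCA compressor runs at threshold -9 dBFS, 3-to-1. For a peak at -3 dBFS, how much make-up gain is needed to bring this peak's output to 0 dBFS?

The peak compresses to -9 + 6/3 = -7 dBFS.
To reach 0 dBFS requires 0 − (-7) = 7 dB of make-up.

7 dB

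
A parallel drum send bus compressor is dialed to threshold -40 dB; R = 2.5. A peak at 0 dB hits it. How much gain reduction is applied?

24 dB

Overshoot = 0 − (-40) = 40 dB.
A 2.5:1 ratio leaves 16 dB of that excess.
GR = overshoot in − overshoot out = 40 − 16 = 24 dB.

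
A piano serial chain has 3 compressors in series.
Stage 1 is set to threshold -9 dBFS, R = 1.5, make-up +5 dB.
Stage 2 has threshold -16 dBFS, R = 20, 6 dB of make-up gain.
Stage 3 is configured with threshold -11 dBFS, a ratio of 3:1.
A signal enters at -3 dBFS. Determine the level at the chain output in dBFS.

-10.4 dBFS

Stage 1: overshoot 6 dB → 6/1.5 = 4 dB → -5 dBFS; +5 dB make-up → 0 dBFS.
Stage 2: 16 dB above -16 dBFS, reduced 20:1 to 0.8 dB above → -15.2 dBFS; +6 dB make-up → -9.2 dBFS.
Stage 3: overshoot 1.8 dB → 1.8/3 = 0.6 dB → -10.4 dBFS.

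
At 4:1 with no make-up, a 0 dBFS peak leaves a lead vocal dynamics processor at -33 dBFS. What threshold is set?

-44 dBFS

Input is 44 dB above T (since output overshoot × R = input overshoot: (-33 − T)·4 = 0 − T gives T = -44 dBFS).
Check: -44 + (0 − (-44))/4 = -44 + 11 = -33 dBFS. ✓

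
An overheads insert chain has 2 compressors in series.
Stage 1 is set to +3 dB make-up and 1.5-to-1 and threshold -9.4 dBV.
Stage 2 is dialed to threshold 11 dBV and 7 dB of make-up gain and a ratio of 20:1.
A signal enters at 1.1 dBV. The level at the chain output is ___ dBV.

Stage 1: 1.1 dBV is 10.5 dB over -9.4 dBV; at 1.5:1 that becomes 7 dB over, giving -2.4 dBV; +3 dB make-up → 0.6 dBV.
Stage 2: 0.6 dBV is at or below the 11 dBV threshold — no compression; make-up brings it to 7.6 dBV.

7.6 dBV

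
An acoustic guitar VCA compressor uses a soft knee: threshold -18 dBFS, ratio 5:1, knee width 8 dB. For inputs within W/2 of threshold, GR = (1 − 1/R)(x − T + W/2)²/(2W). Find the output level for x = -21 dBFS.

-21.05 dBFS

x − T + W/2 = -21 − (-18) + 4 = 1.
GR = (1 − 1/5) × 1² / 16 = 0.8 × 1 / 16 = 0.05 dB.
Output = -21 − 0.05 = -21.05 dBFS.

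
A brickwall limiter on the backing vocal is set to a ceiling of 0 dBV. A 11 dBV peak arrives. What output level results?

0 dBV

The limiter clamps the peak to its 0 dBV ceiling.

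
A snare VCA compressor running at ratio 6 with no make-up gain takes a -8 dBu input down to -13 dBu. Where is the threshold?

-14 dBu

Gain reduction = -8 − (-13) = 5 dB; output overshoot = GR / (R − 1) = 5 / 5 = 1 dB.
Threshold = output − output overshoot = -13 − 1 = -14 dBu.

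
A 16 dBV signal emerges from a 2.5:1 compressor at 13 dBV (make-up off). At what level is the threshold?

11 dBV

Let T be the threshold. Output overshoot = (input overshoot)/R, so 13 − T = (16 − T)/2.5.
2.5·(13 − T) = 16 − T → 1.5·T = 32.5 − 16 = 16.5.
T = 16.5/1.5 = 11 dBV.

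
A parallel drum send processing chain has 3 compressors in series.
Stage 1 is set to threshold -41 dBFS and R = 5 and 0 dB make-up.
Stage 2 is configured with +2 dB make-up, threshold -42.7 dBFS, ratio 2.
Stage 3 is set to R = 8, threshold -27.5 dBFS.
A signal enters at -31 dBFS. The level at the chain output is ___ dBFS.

Stage 1: -31 dBFS is 10 dB over -41 dBFS; at 5:1 that becomes 2 dB over, giving -39 dBFS.
Stage 2: overshoot 3.7 dB → 3.7/2 = 1.85 dB → -40.85 dBFS; +2 dB make-up → -38.85 dBFS.
Stage 3: below threshold (-38.85 ≤ -27.5); passes unchanged; output -38.85 dBFS.

-38.85 dBFS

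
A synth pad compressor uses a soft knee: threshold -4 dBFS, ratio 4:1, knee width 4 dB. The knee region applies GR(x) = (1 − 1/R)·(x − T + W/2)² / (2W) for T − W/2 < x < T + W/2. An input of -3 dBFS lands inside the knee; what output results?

-3.84375 dBFS

x − T + W/2 = -3 − (-4) + 2 = 3.
GR = (1 − 1/4) × 3² / 8 = 0.75 × 9 / 8 = 0.84375 dB.
Output = -3 − 0.84375 = -3.84375 dBFS.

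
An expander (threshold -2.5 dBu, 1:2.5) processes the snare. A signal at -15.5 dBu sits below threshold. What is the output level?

Below threshold, a 1:2.5 expander applies gain = (2.5−1)×(T − x) of attenuation.
(2.5−1) × 13 = 19.5 dB, so output = -15.5 − 19.5 = -35 dBu.

-35 dBu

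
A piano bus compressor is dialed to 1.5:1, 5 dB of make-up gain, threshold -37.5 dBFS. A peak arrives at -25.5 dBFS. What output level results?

-25.5 dBFS sits 12 dB over threshold.
At 1.5:1 the overshoot is divided by 1.5, leaving 8 dB above threshold.
Output = -37.5 + 8 = -29.5 dBFS; make-up adds 5 dB, giving -24.5 dBFS.

-24.5 dBFS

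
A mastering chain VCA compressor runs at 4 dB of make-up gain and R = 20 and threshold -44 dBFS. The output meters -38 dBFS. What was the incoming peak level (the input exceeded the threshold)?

-4 dBFS

Stripping the +4 dB make-up gives -42 dBFS at the gain stage.
The compressed level sits -42 − (-44) = 2 dB over threshold.
Undo the ratio: input overshoot = 2 × 20 = 40 dB, giving input = -4 dBFS.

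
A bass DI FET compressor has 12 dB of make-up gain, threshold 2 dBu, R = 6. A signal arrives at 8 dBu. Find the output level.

Overshoot: 8 − 2 = 6 dB.
At 6:1 the overshoot is divided by 6, leaving 1 dB above threshold.
That puts the output at 3 dBu; make-up adds 12 dB, giving 15 dBu.

15 dBu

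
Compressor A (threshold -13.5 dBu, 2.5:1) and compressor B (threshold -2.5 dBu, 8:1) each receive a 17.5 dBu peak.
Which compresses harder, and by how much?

A: GR = 31 − 31/2.5 = 18.6 dB.
B: GR = 20 − 20/8 = 17.5 dB.
A applies 1.1 dB more gain reduction.

A, by 1.1 dB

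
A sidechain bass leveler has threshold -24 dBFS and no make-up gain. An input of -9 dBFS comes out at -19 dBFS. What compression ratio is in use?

3:1

Input overshoot = -9 − (-24) = 15 dB; output overshoot = -19 − (-24) = 5 dB.
Ratio = 15 / 5 = 3.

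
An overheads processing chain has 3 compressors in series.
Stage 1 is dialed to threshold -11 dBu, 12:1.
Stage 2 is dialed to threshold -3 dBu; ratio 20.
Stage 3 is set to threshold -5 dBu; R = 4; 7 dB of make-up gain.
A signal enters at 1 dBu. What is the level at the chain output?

-3 dBu

Stage 1: 12 dB above -11 dBu, reduced 12:1 to 1 dB above → -10 dBu.
Stage 2: below threshold (-10 ≤ -3); passes unchanged; output -10 dBu.
Stage 3: -10 dBu ≤ -5 dBu, so stage 3 doesn't engage; make-up brings it to -3 dBu.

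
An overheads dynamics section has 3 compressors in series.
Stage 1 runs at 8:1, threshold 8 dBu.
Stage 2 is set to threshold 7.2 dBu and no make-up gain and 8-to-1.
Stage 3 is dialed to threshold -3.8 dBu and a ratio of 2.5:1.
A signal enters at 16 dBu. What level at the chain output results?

0.69 dBu

Stage 1: 16 dBu is 8 dB over 8 dBu; at 8:1 that becomes 1 dB over, giving 9 dBu.
Stage 2: 9 dBu is 1.8 dB over 7.2 dBu; at 8:1 that becomes 0.225 dB over, giving 7.425 dBu.
Stage 3: 7.425 dBu is 11.225 dB over -3.8 dBu; at 2.5:1 that becomes 4.49 dB over, giving 0.69 dBu.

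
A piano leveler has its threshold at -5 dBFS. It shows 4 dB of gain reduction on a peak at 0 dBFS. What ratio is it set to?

Input overshoot = 0 − (-5) = 5 dB.
Output overshoot = 5 − 4 = 1 dB.
Ratio = input overshoot / output overshoot = 5 / 1 = 5.

5:1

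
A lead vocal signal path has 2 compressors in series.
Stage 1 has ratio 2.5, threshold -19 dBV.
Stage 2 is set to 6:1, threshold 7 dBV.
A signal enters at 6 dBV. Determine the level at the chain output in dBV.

-9 dBV

Stage 1: overshoot 25 dB → 25/2.5 = 10 dB → -9 dBV.
Stage 2: below threshold (-9 ≤ 7); passes unchanged; output -9 dBV.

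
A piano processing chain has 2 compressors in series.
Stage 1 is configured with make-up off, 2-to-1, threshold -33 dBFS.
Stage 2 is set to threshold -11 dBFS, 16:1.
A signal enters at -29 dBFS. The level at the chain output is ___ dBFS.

Stage 1: overshoot 4 dB → 4/2 = 2 dB → -31 dBFS.
Stage 2: -31 dBFS ≤ -11 dBFS, so stage 2 doesn't engage; output -31 dBFS.

-31 dBFS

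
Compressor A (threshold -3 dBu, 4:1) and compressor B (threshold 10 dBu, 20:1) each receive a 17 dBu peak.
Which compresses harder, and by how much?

A, by 8.35 dB

A: 20 dB over, compressed to 5 dB over, so 15 dB of GR.
B: 7 dB over, compressed to 0.35 dB over, so 6.65 dB of GR.
A applies 8.35 dB more gain reduction.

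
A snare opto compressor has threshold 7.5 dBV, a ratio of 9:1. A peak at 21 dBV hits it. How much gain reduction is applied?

Overshoot = 21 − 7.5 = 13.5 dB.
A 9:1 ratio leaves 1.5 dB of that excess.
So the signal is attenuated by 13.5 − 1.5 = 12 dB.

12 dB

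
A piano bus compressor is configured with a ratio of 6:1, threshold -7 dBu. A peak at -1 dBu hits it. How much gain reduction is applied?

Overshoot = -1 − (-7) = 6 dB.
At 6:1, output sits 6/6 = 1 dB above threshold.
So the signal is attenuated by 6 − 1 = 5 dB.

5 dB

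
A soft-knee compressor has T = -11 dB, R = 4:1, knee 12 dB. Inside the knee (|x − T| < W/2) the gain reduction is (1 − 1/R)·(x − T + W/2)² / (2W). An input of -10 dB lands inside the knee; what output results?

x − T + W/2 = -10 − (-11) + 6 = 7.
GR = (1 − 1/4) × 7² / 24 = 0.75 × 49 / 24 = 1.53125 dB.
Output = -10 − 1.53125 = -11.53125 dB.

-11.53125 dB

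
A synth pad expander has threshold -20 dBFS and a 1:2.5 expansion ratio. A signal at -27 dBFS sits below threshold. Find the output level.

Undershoot = (-20) − (-27) = 7 dB.
At 1:2.5, that expands to 17.5 dB under threshold.
Output = -20 − 17.5 = -37.5 dBFS.

-37.5 dBFS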